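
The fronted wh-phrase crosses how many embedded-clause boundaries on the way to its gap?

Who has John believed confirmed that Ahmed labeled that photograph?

1

"who" is extracted from the subject of "confirmed".
Boundaries crossed, outermost first: [Ø] — 1 in total.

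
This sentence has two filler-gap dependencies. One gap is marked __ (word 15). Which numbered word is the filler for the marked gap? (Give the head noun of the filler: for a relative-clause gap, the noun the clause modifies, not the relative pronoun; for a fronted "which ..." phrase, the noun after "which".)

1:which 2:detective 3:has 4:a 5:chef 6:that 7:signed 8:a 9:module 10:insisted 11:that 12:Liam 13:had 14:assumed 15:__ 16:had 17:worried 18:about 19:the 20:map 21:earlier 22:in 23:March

The marked gap is the subject of "worried".
Its filler is the fronted wh-phrase "which detective", at word 2.
(The other dependency links word 5 to a gap after word 6.)

2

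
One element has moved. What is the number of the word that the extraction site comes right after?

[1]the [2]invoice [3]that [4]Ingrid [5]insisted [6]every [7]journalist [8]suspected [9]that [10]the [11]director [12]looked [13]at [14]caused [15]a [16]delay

The displaced element is "the invoice" (word 2).
It is linked across 2 clause boundaries (Ø → that).
It functions as the object of the preposition "at" of "looked", so the gap sits immediately after word 13 ("at").
Base order: Ingrid insisted every journalist suspected that the director looked at the invoice.

13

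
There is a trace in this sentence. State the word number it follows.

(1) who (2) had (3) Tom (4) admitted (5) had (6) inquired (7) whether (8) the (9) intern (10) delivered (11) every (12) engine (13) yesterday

4

The displaced element is "who" (word 1).
It is linked across 1 clause boundary (Ø).
It functions as the subject of "inquired", so the gap sits immediately after word 4 ("admitted").
Base order: Tom had admitted that who had inquired whether the intern delivered every engine yesterday.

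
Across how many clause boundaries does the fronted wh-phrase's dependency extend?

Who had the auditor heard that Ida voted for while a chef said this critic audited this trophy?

"who" is extracted from the PP object of "voted".
Boundaries crossed, outermost first: [that] — 1 in total.

1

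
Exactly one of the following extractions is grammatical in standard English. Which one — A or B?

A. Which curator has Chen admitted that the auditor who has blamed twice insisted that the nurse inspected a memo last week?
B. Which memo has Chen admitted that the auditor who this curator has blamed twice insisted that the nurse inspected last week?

B

In A, the wh-phrase is extracted from inside a complex-NP island (relative clause) (introduced by "who"), which blocks movement.
In B, the extraction path crosses only that-complement boundaries, which are transparent.
So B is grammatical.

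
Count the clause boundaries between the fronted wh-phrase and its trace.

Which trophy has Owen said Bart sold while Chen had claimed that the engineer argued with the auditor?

"which trophy" is extracted from the object of "sold".
Boundaries crossed, outermost first: [Ø] — 1 in total.

1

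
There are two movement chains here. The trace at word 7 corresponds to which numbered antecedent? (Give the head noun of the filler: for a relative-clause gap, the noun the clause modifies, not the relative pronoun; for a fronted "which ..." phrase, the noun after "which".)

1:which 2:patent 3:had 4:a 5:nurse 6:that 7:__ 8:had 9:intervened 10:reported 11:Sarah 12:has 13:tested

5

The marked gap is inside the relative clause, the subject of "intervened".
Its filler is the head noun "nurse" (via "that"), at word 5.
(The other dependency links word 2 to a gap after word 13.)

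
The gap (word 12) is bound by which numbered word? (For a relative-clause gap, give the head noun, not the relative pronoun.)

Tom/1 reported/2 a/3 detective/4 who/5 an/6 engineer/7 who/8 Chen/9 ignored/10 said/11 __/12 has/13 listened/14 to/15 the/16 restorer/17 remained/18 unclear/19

The gap at 12 is the subject of "listened", inside a relative clause.
The relative pronoun is "who" (word 5); it is bound by the head noun immediately before it.
Its filler is the head noun "detective", at word 4.

4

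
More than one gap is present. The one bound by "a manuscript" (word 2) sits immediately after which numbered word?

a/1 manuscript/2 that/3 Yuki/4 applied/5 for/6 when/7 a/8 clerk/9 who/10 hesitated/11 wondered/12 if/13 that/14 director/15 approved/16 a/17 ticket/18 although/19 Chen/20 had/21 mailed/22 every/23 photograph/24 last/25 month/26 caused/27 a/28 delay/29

The displaced element is "a manuscript" (word 2).
It functions as the object of the preposition "for" of "applied", so the gap sits immediately after word 6 ("for").
Base order: Yuki applied for a manuscript when a clerk who hesitated wondered if that director approved a ticket although Chen had mailed every photograph last month.

6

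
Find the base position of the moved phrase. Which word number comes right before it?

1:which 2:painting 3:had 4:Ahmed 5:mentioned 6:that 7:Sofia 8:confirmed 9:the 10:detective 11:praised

The displaced element is "which painting" (word 2).
It is linked across 2 clause boundaries (that → Ø).
It functions as the direct object of "praised", so the gap sits immediately after word 11 ("praised").
Base order: Ahmed had mentioned that Sofia confirmed the detective praised which painting.

11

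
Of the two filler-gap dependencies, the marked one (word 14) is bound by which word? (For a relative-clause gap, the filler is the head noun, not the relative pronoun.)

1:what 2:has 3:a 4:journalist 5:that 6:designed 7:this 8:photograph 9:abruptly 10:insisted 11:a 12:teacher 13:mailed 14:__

1

The marked gap is the direct object of "mailed".
Its filler is the fronted wh-phrase "what", at word 1.
(The other dependency links word 4 to a gap after word 5.)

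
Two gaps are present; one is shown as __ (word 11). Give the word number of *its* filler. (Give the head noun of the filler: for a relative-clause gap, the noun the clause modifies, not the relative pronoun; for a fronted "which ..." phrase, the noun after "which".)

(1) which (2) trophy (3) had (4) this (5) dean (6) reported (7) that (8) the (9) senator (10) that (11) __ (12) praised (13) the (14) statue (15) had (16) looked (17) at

9

The marked gap is inside the relative clause, the subject of "praised".
Its filler is the head noun "senator" (via "that"), at word 9.
(The other dependency links word 2 to a gap after word 17.)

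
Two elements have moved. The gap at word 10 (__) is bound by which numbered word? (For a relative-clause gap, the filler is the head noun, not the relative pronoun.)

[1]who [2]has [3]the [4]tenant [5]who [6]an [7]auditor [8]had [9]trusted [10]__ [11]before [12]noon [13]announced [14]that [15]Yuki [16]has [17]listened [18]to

4

The marked gap is inside the relative clause, the direct object of "trusted".
Its filler is the head noun "tenant" (via "who"), at word 4.
(The other dependency links word 1 to a gap after word 18.)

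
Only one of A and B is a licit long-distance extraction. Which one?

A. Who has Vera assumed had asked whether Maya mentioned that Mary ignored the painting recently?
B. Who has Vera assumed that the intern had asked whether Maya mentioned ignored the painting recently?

In B, the wh-phrase is extracted from inside a wh-island (introduced by "whether"), which blocks movement.
In A, the extraction path crosses only that-complement boundaries, which are transparent.
So A is grammatical.

A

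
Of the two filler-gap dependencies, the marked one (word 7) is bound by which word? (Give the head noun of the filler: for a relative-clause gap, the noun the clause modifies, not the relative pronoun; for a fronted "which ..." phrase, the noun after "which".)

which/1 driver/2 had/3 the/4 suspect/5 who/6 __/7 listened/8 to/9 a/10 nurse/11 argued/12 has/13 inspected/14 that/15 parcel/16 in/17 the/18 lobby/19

The marked gap is inside the relative clause, the subject of "listened".
Its filler is the head noun "suspect" (via "who"), at word 5.
(The other dependency links word 2 to a gap after word 12.)

5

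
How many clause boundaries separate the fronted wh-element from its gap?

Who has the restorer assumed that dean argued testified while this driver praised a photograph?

"who" is extracted from the subject of "testified".
Boundaries crossed, outermost first: [Ø], [Ø] — 2 in total.

2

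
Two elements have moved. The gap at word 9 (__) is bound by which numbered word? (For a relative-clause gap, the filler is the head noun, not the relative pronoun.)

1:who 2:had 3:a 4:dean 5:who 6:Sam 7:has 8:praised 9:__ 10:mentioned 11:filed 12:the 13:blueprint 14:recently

The marked gap is inside the relative clause, the direct object of "praised".
Its filler is the head noun "dean" (via "who"), at word 4.
(The other dependency links word 1 to a gap after word 10.)

4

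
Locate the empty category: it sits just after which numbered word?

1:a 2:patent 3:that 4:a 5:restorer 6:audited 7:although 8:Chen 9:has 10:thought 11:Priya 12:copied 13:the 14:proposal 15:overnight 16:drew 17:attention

6

The displaced element is "a patent" (word 2).
It functions as the direct object of "audited", so the gap sits immediately after word 6 ("audited").
Base order: A restorer audited a patent although Chen has thought Priya copied the proposal overnight.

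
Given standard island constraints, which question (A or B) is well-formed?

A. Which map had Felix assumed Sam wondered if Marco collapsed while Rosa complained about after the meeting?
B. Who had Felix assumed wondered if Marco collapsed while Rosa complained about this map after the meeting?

In A, the wh-phrase is extracted from inside a wh-island (introduced by "if"), which blocks movement.
In B, the extraction path crosses only that-complement boundaries, which are transparent.
So B is grammatical.

B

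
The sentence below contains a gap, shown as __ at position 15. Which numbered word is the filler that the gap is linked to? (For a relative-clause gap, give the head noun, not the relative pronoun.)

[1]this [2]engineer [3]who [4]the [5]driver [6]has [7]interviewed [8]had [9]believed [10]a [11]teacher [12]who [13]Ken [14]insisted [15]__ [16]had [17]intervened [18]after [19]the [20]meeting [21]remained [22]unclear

The gap at 15 is the subject of "intervened", inside a relative clause.
The relative pronoun is "who" (word 12); it is bound by the head noun immediately before it.
Its filler is the head noun "teacher", at word 11.

11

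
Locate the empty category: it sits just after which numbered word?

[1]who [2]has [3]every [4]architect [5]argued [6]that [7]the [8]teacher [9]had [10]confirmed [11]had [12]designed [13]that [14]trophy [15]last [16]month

The displaced element is "who" (word 1).
It is linked across 2 clause boundaries (that → Ø).
It functions as the subject of "designed", so the gap sits immediately after word 10 ("confirmed").
Base order: Every architect has argued that the teacher had confirmed who had designed that trophy last month.

10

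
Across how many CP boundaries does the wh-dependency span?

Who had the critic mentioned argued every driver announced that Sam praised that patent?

"who" is extracted from the subject of "argued".
Boundaries crossed, outermost first: [Ø] — 1 in total.

1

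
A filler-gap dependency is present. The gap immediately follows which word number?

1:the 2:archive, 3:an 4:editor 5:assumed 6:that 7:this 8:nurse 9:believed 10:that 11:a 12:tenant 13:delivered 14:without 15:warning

The displaced element is "the archive" (word 2).
It is linked across 2 clause boundaries (that → that).
It functions as the direct object of "delivered", so the gap sits immediately after word 13 ("delivered").
Base order: An editor assumed that this nurse believed that a tenant delivered the archive without warning.

13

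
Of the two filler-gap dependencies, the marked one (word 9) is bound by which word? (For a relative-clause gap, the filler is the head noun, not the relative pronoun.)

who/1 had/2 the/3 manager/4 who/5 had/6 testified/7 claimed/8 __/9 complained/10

The marked gap is the subject of "complained".
Its filler is the fronted wh-phrase "who", at word 1.
(The other dependency links word 4 to a gap after word 5.)

1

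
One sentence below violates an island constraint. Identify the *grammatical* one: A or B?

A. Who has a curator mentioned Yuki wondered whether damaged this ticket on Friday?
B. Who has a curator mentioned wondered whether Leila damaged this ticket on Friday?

B

In A, the wh-phrase is extracted from inside a wh-island (introduced by "whether"), which blocks movement.
In B, the extraction path crosses only that-complement boundaries, which are transparent.
So B is grammatical.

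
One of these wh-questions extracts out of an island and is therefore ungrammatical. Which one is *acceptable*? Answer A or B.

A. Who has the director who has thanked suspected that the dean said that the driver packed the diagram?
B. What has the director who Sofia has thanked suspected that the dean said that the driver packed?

In A, the wh-phrase is extracted from inside a complex-NP island (relative clause) (introduced by "who"), which blocks movement.
In B, the extraction path crosses only that-complement boundaries, which are transparent.
So B is grammatical.

B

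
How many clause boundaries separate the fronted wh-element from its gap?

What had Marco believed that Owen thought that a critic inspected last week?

"what" is extracted from the object of "inspected".
Boundaries crossed, outermost first: [that], [that] — 2 in total.

2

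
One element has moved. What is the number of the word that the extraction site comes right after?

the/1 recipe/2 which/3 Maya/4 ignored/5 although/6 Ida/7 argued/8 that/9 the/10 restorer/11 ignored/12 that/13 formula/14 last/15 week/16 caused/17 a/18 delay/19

5

The displaced element is "the recipe" (word 2).
It functions as the direct object of "ignored", so the gap sits immediately after word 5 ("ignored").
Base order: Maya ignored the recipe although Ida argued that the restorer ignored that formula last week.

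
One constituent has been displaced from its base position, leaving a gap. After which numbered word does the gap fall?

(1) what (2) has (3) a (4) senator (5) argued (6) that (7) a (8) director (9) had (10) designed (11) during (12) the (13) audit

10

The displaced element is "what" (word 1).
It is linked across 1 clause boundary (that).
It functions as the direct object of "designed", so the gap sits immediately after word 10 ("designed").
Base order: A senator has argued that a director had designed what during the audit.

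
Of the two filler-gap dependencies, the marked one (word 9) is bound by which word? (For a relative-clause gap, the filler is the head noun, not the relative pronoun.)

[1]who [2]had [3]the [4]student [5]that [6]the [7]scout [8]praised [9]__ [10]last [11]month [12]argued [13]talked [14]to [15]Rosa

The marked gap is inside the relative clause, the direct object of "praised".
Its filler is the head noun "student" (via "that"), at word 4.
(The other dependency links word 1 to a gap after word 12.)

4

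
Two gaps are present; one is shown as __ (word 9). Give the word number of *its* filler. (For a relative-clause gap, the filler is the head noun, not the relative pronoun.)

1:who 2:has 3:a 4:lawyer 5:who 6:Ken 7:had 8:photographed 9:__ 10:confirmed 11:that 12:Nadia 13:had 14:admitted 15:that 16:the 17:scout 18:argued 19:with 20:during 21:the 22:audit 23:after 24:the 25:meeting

The marked gap is inside the relative clause, the direct object of "photographed".
Its filler is the head noun "lawyer" (via "who"), at word 4.
(The other dependency links word 1 to a gap after word 19.)

4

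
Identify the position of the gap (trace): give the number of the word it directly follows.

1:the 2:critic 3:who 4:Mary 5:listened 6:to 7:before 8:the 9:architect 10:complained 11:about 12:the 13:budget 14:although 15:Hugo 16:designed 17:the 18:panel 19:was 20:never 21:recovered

The displaced element is "the critic" (word 2).
It functions as the object of the preposition "to" of "listened", so the gap sits immediately after word 6 ("to").
Base order: Mary listened to the critic before the architect complained about the budget although Hugo designed the panel.

6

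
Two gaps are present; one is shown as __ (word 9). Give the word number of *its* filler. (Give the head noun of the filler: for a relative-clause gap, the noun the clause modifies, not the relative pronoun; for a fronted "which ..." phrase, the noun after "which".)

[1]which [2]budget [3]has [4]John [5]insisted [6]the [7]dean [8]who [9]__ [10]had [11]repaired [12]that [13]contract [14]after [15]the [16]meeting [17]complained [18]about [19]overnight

7

The marked gap is inside the relative clause, the subject of "repaired".
Its filler is the head noun "dean" (via "who"), at word 7.
(The other dependency links word 2 to a gap after word 18.)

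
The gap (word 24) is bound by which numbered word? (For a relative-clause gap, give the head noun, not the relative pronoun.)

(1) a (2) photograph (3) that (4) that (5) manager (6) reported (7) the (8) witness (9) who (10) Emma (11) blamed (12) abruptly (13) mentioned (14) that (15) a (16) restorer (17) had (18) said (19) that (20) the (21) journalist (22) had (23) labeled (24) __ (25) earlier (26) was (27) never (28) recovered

2

The gap at 24 is the object of "labeled", inside a relative clause.
The relative pronoun is "that" (word 3); it is bound by the head noun immediately before it.
Its filler is the head noun "photograph", at word 2.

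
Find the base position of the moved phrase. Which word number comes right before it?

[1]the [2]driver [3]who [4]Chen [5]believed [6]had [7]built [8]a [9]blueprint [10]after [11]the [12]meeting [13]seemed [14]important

The displaced element is "the driver" (word 2).
It is linked across 1 clause boundary (Ø).
It functions as the subject of "built", so the gap sits immediately after word 5 ("believed").
Base order: Chen believed that the driver had built a blueprint after the meeting.

5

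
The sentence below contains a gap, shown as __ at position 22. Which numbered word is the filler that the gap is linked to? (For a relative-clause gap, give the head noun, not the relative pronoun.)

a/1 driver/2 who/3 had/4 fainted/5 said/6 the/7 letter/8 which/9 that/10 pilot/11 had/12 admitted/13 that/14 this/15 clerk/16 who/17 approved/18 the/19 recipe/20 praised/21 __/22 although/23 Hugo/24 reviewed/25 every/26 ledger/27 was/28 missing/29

The gap at 22 is the object of "praised", inside a relative clause.
The relative pronoun is "which" (word 9); it is bound by the head noun immediately before it.
Its filler is the head noun "letter", at word 8.

8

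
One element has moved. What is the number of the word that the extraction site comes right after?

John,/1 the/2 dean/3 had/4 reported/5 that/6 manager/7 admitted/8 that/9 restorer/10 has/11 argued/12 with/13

13

The displaced element is "John" (word 1).
It is linked across 2 clause boundaries (Ø → Ø).
It functions as the object of the preposition "with" of "argued", so the gap sits immediately after word 13 ("with").
Base order: The dean had reported that manager admitted that restorer has argued with John.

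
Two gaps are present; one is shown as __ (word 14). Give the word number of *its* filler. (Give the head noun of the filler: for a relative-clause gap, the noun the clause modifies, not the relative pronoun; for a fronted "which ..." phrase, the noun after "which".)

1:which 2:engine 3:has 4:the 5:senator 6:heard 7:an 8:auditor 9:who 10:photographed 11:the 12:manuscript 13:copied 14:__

The marked gap is the direct object of "copied".
Its filler is the fronted wh-phrase "which engine", at word 2.
(The other dependency links word 8 to a gap after word 9.)

2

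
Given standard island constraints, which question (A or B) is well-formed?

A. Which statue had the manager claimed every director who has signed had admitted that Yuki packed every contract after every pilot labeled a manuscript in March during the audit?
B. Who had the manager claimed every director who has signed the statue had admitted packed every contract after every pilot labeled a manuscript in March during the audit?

In A, the wh-phrase is extracted from inside a complex-NP island (relative clause) (introduced by "who"), which blocks movement.
In B, the extraction path crosses only that-complement boundaries, which are transparent.
So B is grammatical.

B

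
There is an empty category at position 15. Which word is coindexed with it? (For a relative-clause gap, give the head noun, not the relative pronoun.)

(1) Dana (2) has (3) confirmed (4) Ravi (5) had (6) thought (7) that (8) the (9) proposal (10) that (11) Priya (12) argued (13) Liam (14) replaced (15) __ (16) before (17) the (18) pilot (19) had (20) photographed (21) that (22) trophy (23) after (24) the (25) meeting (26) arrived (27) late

9

The gap at 15 is the object of "replaced", inside a relative clause.
The relative pronoun is "that" (word 10); it is bound by the head noun immediately before it.
Its filler is the head noun "proposal", at word 9.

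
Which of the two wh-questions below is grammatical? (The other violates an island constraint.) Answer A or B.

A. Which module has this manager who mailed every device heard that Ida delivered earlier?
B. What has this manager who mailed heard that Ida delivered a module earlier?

In B, the wh-phrase is extracted from inside a complex-NP island (relative clause) (introduced by "who"), which blocks movement.
In A, the extraction path crosses only that-complement boundaries, which are transparent.
So A is grammatical.

A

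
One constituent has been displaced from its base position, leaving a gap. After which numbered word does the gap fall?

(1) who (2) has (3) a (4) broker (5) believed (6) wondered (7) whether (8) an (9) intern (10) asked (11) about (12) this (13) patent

5

The displaced element is "who" (word 1).
It is linked across 1 clause boundary (Ø).
It functions as the subject of "wondered", so the gap sits immediately after word 5 ("believed").
Base order: A broker has believed that who wondered whether an intern asked about this patent.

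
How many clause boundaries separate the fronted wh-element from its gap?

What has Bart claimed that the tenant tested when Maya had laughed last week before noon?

"what" is extracted from the object of "tested".
Boundaries crossed, outermost first: [that] — 1 in total.

1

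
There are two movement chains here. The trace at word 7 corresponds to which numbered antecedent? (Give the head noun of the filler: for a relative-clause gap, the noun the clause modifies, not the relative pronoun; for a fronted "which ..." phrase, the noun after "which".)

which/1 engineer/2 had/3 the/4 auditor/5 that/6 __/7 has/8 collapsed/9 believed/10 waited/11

5

The marked gap is inside the relative clause, the subject of "collapsed".
Its filler is the head noun "auditor" (via "that"), at word 5.
(The other dependency links word 2 to a gap after word 10.)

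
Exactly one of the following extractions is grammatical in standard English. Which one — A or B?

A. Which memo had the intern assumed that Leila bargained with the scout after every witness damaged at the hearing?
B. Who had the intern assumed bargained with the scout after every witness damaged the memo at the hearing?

In A, the wh-phrase is extracted from inside an adjunct island (introduced by "after"), which blocks movement.
In B, the extraction path crosses only that-complement boundaries, which are transparent.
So B is grammatical.

B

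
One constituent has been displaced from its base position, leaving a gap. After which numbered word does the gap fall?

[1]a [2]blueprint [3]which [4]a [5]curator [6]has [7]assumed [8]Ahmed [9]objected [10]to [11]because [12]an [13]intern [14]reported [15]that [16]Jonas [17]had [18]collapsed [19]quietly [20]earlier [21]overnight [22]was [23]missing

The displaced element is "a blueprint" (word 2).
It is linked across 1 clause boundary (Ø).
It functions as the object of the preposition "to" of "objected", so the gap sits immediately after word 10 ("to").
Base order: A curator has assumed Ahmed objected to a blueprint because an intern reported that Jonas had collapsed quietly earlier overnight.

10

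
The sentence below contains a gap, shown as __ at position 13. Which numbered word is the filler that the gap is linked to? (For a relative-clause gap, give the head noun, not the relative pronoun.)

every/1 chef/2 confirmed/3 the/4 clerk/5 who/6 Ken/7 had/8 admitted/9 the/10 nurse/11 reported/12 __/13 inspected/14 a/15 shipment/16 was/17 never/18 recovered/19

The gap at 13 is the subject of "inspected", inside a relative clause.
The relative pronoun is "who" (word 6); it is bound by the head noun immediately before it.
Its filler is the head noun "clerk", at word 5.

5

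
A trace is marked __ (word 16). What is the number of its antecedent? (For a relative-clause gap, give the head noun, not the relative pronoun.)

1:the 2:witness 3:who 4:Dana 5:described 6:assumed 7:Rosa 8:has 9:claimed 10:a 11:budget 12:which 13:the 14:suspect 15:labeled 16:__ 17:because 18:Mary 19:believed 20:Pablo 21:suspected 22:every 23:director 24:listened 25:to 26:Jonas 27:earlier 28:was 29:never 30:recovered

11

The gap at 16 is the object of "labeled", inside a relative clause.
The relative pronoun is "which" (word 12); it is bound by the head noun immediately before it.
Its filler is the head noun "budget", at word 11.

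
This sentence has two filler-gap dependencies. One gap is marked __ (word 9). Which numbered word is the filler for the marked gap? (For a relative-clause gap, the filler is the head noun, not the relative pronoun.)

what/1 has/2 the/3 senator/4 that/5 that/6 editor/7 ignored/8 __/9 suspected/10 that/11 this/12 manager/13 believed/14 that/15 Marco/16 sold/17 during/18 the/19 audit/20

4

The marked gap is inside the relative clause, the direct object of "ignored".
Its filler is the head noun "senator" (via "that"), at word 4.
(The other dependency links word 1 to a gap after word 17.)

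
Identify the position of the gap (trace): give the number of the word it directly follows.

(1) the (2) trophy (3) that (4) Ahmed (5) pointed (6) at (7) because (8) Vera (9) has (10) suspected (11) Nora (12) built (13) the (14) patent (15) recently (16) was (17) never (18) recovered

6

The displaced element is "the trophy" (word 2).
It functions as the object of the preposition "at" of "pointed", so the gap sits immediately after word 6 ("at").
Base order: Ahmed pointed at the trophy because Vera has suspected Nora built the patent recently.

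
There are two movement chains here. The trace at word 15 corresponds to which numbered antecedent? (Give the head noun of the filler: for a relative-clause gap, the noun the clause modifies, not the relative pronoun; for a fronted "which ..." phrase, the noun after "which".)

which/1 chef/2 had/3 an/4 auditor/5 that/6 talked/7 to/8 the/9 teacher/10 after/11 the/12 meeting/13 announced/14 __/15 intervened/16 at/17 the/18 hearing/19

2

The marked gap is the subject of "intervened".
Its filler is the fronted wh-phrase "which chef", at word 2.
(The other dependency links word 5 to a gap after word 6.)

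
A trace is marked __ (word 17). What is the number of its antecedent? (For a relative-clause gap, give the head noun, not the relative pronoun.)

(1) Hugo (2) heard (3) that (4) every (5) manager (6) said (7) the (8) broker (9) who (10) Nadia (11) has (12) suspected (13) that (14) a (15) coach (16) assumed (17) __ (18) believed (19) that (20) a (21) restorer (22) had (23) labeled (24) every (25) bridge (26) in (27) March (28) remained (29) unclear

The gap at 17 is the subject of "believed", inside a relative clause.
The relative pronoun is "who" (word 9); it is bound by the head noun immediately before it.
Its filler is the head noun "broker", at word 8.

8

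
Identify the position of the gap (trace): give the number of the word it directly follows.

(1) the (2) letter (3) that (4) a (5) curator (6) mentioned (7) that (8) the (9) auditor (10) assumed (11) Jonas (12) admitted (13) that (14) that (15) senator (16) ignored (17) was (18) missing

16

The displaced element is "the letter" (word 2).
It is linked across 3 clause boundaries (that → Ø → that).
It functions as the direct object of "ignored", so the gap sits immediately after word 16 ("ignored").
Base order: A curator mentioned that the auditor assumed Jonas admitted that that senator ignored the letter.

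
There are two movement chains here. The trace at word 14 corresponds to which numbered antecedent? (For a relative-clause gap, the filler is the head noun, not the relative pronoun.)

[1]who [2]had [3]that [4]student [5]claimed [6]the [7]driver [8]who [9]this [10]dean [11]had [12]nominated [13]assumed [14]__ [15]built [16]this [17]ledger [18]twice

1

The marked gap is the subject of "built".
Its filler is the fronted wh-phrase "who", at word 1.
(The other dependency links word 7 to a gap after word 12.)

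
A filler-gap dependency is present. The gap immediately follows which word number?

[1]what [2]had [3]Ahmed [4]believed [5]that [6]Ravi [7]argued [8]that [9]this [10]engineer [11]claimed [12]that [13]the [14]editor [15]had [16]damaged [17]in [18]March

16

The displaced element is "what" (word 1).
It is linked across 3 clause boundaries (that → that → that).
It functions as the direct object of "damaged", so the gap sits immediately after word 16 ("damaged").
Base order: Ahmed had believed that Ravi argued that this engineer claimed that the editor had damaged what in March.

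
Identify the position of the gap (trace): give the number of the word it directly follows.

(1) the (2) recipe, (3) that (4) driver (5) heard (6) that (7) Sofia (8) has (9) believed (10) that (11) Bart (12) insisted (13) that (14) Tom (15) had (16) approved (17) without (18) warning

The displaced element is "the recipe" (word 2).
It is linked across 3 clause boundaries (that → that → that).
It functions as the direct object of "approved", so the gap sits immediately after word 16 ("approved").
Base order: That driver heard that Sofia has believed that Bart insisted that Tom had approved the recipe without warning.

16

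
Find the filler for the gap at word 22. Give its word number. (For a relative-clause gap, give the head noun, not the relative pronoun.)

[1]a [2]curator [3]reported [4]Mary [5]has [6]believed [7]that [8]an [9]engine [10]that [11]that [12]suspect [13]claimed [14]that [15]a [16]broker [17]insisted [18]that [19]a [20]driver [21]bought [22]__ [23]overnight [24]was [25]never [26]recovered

9

The gap at 22 is the object of "bought", inside a relative clause.
The relative pronoun is "that" (word 10); it is bound by the head noun immediately before it.
Its filler is the head noun "engine", at word 9.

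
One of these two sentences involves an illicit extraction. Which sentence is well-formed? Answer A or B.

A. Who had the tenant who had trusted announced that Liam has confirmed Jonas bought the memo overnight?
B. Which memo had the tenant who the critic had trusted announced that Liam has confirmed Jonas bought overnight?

B

In A, the wh-phrase is extracted from inside a complex-NP island (relative clause) (introduced by "who"), which blocks movement.
In B, the extraction path crosses only that-complement boundaries, which are transparent.
So B is grammatical.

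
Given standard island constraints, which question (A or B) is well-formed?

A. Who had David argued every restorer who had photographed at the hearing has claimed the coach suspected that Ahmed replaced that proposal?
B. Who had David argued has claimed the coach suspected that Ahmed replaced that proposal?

In A, the wh-phrase is extracted from inside a complex-NP island (relative clause) (introduced by "who"), which blocks movement.
In B, the extraction path crosses only that-complement boundaries, which are transparent.
So B is grammatical.

B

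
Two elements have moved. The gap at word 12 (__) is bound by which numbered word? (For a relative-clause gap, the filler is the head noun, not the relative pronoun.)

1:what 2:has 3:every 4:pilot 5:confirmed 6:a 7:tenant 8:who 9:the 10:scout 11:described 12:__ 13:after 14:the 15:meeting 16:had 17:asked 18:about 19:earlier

The marked gap is inside the relative clause, the direct object of "described".
Its filler is the head noun "tenant" (via "who"), at word 7.
(The other dependency links word 1 to a gap after word 18.)

7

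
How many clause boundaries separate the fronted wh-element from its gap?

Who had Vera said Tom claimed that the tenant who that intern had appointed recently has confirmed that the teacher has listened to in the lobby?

"who" is extracted from the PP object of "listened".
Boundaries crossed, outermost first: [Ø], [that], [that] — 3 in total.

3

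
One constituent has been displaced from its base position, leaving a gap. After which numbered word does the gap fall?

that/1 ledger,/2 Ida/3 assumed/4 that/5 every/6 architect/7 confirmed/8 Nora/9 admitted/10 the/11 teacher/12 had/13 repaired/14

14

The displaced element is "that ledger" (word 2).
It is linked across 3 clause boundaries (that → Ø → Ø).
It functions as the direct object of "repaired", so the gap sits immediately after word 14 ("repaired").
Base order: Ida assumed that every architect confirmed Nora admitted the teacher had repaired that ledger.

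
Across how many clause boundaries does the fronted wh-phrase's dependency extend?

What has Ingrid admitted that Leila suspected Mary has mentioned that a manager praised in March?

3

"what" is extracted from the object of "praised".
Boundaries crossed, outermost first: [that], [Ø], [that] — 3 in total.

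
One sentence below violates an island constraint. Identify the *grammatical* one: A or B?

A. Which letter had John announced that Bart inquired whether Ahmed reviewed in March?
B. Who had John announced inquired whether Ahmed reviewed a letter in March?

In A, the wh-phrase is extracted from inside a wh-island (introduced by "whether"), which blocks movement.
In B, the extraction path crosses only that-complement boundaries, which are transparent.
So B is grammatical.

B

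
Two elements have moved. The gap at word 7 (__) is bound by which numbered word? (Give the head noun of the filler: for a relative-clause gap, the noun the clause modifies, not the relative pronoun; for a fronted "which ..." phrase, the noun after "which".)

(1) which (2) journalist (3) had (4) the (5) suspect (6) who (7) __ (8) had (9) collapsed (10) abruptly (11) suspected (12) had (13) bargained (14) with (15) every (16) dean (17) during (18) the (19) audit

The marked gap is inside the relative clause, the subject of "collapsed".
Its filler is the head noun "suspect" (via "who"), at word 5.
(The other dependency links word 2 to a gap after word 11.)

5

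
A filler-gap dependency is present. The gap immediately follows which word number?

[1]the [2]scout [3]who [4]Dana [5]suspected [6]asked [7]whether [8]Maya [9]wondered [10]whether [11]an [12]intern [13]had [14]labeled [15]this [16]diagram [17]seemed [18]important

The displaced element is "the scout" (word 2).
It is linked across 1 clause boundary (Ø).
It functions as the subject of "asked", so the gap sits immediately after word 5 ("suspected").
Base order: Dana suspected the scout asked whether Maya wondered whether an intern had labeled this diagram.

5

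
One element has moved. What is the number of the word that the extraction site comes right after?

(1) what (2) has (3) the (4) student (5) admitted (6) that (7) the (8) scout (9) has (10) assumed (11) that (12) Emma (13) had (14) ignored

The displaced element is "what" (word 1).
It is linked across 2 clause boundaries (that → that).
It functions as the direct object of "ignored", so the gap sits immediately after word 14 ("ignored").
Base order: The student has admitted that the scout has assumed that Emma had ignored what.

14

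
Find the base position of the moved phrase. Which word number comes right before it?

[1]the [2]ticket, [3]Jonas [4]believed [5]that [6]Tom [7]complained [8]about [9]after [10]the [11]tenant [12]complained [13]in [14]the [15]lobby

The displaced element is "the ticket" (word 2).
It is linked across 1 clause boundary (that).
It functions as the object of the preposition "about" of "complained", so the gap sits immediately after word 8 ("about").
Base order: Jonas believed that Tom complained about the ticket after the tenant complained in the lobby.

8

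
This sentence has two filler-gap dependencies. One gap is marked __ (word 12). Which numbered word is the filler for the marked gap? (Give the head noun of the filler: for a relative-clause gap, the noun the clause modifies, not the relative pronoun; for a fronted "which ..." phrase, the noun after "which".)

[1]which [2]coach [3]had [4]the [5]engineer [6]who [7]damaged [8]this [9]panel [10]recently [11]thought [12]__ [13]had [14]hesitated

The marked gap is the subject of "hesitated".
Its filler is the fronted wh-phrase "which coach", at word 2.
(The other dependency links word 5 to a gap after word 6.)

2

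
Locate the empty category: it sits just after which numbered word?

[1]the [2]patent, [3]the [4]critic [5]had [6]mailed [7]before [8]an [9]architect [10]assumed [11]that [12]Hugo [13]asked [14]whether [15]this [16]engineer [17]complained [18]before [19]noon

6

The displaced element is "the patent" (word 2).
It functions as the direct object of "mailed", so the gap sits immediately after word 6 ("mailed").
Base order: The critic had mailed the patent before an architect assumed that Hugo asked whether this engineer complained before noon.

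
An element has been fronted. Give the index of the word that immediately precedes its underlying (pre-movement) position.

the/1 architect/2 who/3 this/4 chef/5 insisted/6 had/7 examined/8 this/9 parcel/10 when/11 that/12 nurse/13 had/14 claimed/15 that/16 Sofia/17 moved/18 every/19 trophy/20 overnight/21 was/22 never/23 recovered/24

6

The displaced element is "the architect" (word 2).
It is linked across 1 clause boundary (Ø).
It functions as the subject of "examined", so the gap sits immediately after word 6 ("insisted").
Base order: This chef insisted that the architect had examined this parcel when that nurse had claimed that Sofia moved every trophy overnight.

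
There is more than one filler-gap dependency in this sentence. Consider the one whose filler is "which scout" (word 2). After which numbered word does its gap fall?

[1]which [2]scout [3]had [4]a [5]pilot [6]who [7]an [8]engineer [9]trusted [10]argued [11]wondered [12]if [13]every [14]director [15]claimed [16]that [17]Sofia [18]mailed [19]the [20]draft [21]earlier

10

The displaced element is "which scout" (word 2).
It is linked across 1 clause boundary (Ø).
It functions as the subject of "wondered", so the gap sits immediately after word 10 ("argued").
Base order: A pilot who an engineer trusted had argued that which scout wondered if every director claimed that Sofia mailed the draft earlier.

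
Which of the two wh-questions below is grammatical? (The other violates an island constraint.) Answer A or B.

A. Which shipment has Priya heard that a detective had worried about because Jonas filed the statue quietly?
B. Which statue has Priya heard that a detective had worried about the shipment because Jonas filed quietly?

A

In B, the wh-phrase is extracted from inside an adjunct island (introduced by "because"), which blocks movement.
In A, the extraction path crosses only that-complement boundaries, which are transparent.
So A is grammatical.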